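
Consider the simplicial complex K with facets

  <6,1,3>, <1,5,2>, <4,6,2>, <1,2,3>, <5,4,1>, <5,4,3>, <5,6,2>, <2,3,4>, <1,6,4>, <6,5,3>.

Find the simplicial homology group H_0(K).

Take the total order 1 < 2 < 3 < 4 < 5 < 6 on the vertex set. Then K (dimension 2) consists of the simplices:

  0-simplices (6): [1], [2], [3], [4], [5], [6]
  1-simplices (15): [1,2], [1,3], [1,4], [1,5], [1,6], [2,3], [2,4], [2,5], [2,6], [3,4], [3,5], [3,6], [4,5], [4,6], [5,6]
  2-simplices (10): [1,2,3], [1,2,5], [1,3,6], [1,4,5], [1,4,6], [2,3,4], [2,4,6], [2,5,6], [3,4,5], [3,5,6]

Hence C_0 ≅ Z^6, C_1 ≅ Z^15, C_2 ≅ Z^10.

Boundary ∂_1: C_1 → C_0 is given by ∂[p,q] = [q] − [p]. For instance
  ∂[4,6] = [6] − [4].
The 6×15 boundary matrix has rank 5 and Smith normal form diag(1,1,1,1,1).

∂_2: C_2 → C_1 sends each 2-simplex [p,q,r] to [q,r] − [p,r] + [p,q]. For instance
  ∂[1,4,6] = [4,6] − [1,6] + [1,4],
  ∂[1,2,5] = [2,5] − [1,5] + [1,2].
As a 15×10 matrix over Z this has rank 10, with invariant factors (1,1,1,1,1,1,1,1,1,2).

Computing H_k = (kernel of ∂_k) / (image of ∂_{k+1}):

  H_0: rank C_0 − rank ∂_1 = 6 − 5 = 1, and the invariant factors of ∂_1 are all 1, so H_0 = Z.

(K is a triangulation of the real projective plane RP^2.)

H_0 ≅ Z.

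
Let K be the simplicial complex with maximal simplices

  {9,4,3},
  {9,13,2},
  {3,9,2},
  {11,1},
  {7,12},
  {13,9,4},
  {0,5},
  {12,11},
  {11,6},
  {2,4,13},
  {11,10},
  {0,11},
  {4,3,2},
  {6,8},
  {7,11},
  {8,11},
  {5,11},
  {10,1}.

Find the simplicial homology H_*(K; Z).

Order the vertices as 0 < 1 < 2 < 3 < 4 < 5 < 6 < 7 < 8 < 9 < 10 < 11 < 12 < 13. Listing each simplex with vertices in this order, K has dimension 2 with simplices:

  0-simplices (14): [0], [1], [2], [3], [4], [5], [6], [7], [8], [9], [10], [11], [12], [13]
  1-simplices (21): [0,5], [0,11], [1,10], [1,11], [2,3], [2,4], [2,9], [2,13], [3,4], [3,9], [4,9], [4,13], [5,11], [6,8], [6,11], [7,11], [7,12], [8,11], [9,13], [10,11], [11,12]
  2-simplices (6): [2,3,4], [2,3,9], [2,4,13], [2,9,13], [3,4,9], [4,9,13]

giving chain groups C_0 ≅ Z^14, C_1 ≅ Z^21, C_2 ≅ Z^6.

∂_1: C_1 → C_0 is given by ∂[p,q] = [q] − [p].
The 14×21 boundary matrix has rank 12 and Smith normal form diag(1,1,1,1,1,1,1,1,1,1,1,1).

∂_2: C_2 → C_1 maps a triangle to the signed sum of its edges. For instance
  ∂[3,4,9] = [4,9] − [3,9] + [3,4],
  ∂[2,4,13] = [4,13] − [2,13] + [2,4].
This gives a 21×6 integer matrix of rank 5; reducing to Smith normal form yields diagonal entries (1,1,1,1,1).

Now H_k = ker ∂_k / im ∂_{k+1}, so:

  H_0: rank C_0 − rank ∂_1 = 14 − 12 = 2, and the invariant factors of ∂_1 are all 1, so H_0 ≅ Z^2.
  H_1: rank ker ∂_1 − rank ∂_2 = (21 − 12) − 5 = 4, and the invariant factors of ∂_2 are all 1, so H_1 ≅ Z^4.
  H_2: rank ker ∂_2 − rank ∂_3 = (6 − 5) − 0 = 1, and there is no ∂_3, so H_2 ≅ Z.

H_0 ≅ Z^2,  H_1 ≅ Z^4,  H_2 ≅ Z.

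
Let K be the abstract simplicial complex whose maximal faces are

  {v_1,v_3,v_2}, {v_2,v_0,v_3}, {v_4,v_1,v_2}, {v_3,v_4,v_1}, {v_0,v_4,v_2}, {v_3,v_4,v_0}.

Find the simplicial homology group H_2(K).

Order the vertices as v_0 < v_1 < v_2 < v_3 < v_4. Listing each simplex with vertices in this order, K has dimension 2 with simplices:

  0-simplices (5): [v_0], [v_1], [v_2], [v_3], [v_4]
  1-simplices (9): [v_0,v_2], [v_0,v_3], [v_0,v_4], [v_1,v_2], [v_1,v_3], [v_1,v_4], [v_2,v_3], [v_2,v_4], [v_3,v_4]
  2-simplices (6): [v_0,v_2,v_3], [v_0,v_2,v_4], [v_0,v_3,v_4], [v_1,v_2,v_3], [v_1,v_2,v_4], [v_1,v_3,v_4]

so the chain groups are C_0 ≅ Z^5, C_1 ≅ Z^9, C_2 ≅ Z^6.

The boundary map ∂_1: C_1 → C_0 is given by ∂[p,q] = [q] − [p].
The resulting 5×9 matrix has rank 4, and its Smith normal form has invariant factors (1,1,1,1).

Boundary ∂_2: C_2 → C_1 acts by ∂[p,q,r] = [q,r] − [p,r] + [p,q]. For instance
  ∂[v_1,v_3,v_4] = [v_3,v_4] − [v_1,v_4] + [v_1,v_3],
  ∂[v_1,v_2,v_3] = [v_2,v_3] − [v_1,v_3] + [v_1,v_2].
This gives a 9×6 integer matrix of rank 5; reducing to Smith normal form yields diagonal entries (1,1,1,1,1).

Computing H_k = (kernel of ∂_k) / (image of ∂_{k+1}):

  H_2: rank ker ∂_2 − rank ∂_3 = (6 − 5) − 0 = 1, and there is no ∂_3, so H_2 = Z.

H_2 = Z.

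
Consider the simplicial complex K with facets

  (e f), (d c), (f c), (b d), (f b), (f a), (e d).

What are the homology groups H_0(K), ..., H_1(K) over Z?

Fix the vertex order a < b < c < d < e < f and write every simplex with vertices in increasing order. Then dim K = 1 and the simplices of K are:

  0-simplices (6): a, b, c, d, e, f
  1-simplices (7): af, bd, bf, cd, cf, de, ef

so the chain groups are C_0 ≅ Z^6, C_1 ≅ Z^7.

∂_1: C_1 → C_0 maps an edge to its endpoints' difference, ∂[p,q] = q − p. For instance
  ∂de = e − d.
The 6×7 boundary matrix has rank 5 and Smith normal form diag(1,1,1,1,1).

Computing H_k = (kernel of ∂_k) / (image of ∂_{k+1}):

  H_0: rank C_0 − rank ∂_1 = 6 − 5 = 1, and the invariant factors of ∂_1 are all 1, so H_0 = Z.
  H_1: rank ker ∂_1 − rank ∂_2 = (7 − 5) − 0 = 2, and there is no ∂_2, so H_1 = Z^2.

H_0 ≅ Z,  H_1 ≅ Z^2.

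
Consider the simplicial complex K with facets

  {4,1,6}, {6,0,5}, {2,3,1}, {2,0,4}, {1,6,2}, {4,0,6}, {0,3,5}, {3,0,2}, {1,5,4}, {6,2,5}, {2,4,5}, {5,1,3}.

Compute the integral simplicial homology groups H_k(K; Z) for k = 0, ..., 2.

H_0 ≅ Z,  H_1 ≅ Z_2,  H_2 = 0.

We work with the vertex ordering 0 < 1 < 2 < 3 < 4 < 5 < 6. The simplices of K, each written with vertices in increasing order, are:

  0-simplices (7): [0], [1], [2], [3], [4], [5], [6]
  1-simplices (18): [0,2], [0,3], [0,4], [0,5], [0,6], [1,2], [1,3], [1,4], [1,5], [1,6], [2,3], [2,4], [2,5], [2,6], [3,5], [4,5], [4,6], [5,6]
  2-simplices (12): [0,2,3], [0,2,4], [0,3,5], [0,4,6], [0,5,6], [1,2,3], [1,2,6], [1,3,5], [1,4,5], [1,4,6], [2,4,5], [2,5,6]

so the chain groups are C_0 ≅ Z^7, C_1 ≅ Z^18, C_2 ≅ Z^12.

The boundary map ∂_1: C_1 → C_0 is given by ∂[p,q] = [q] − [p].
The resulting 7×18 matrix has rank 6, and its Smith normal form has invariant factors (1,1,1,1,1,1).

Boundary ∂_2: C_2 → C_1 sends each 2-simplex [p,q,r] to [q,r] − [p,r] + [p,q]. For instance
  ∂[0,2,4] = [2,4] − [0,4] + [0,2],
  ∂[2,4,5] = [4,5] − [2,5] + [2,4].
This gives a 18×12 integer matrix of rank 12; reducing to Smith normal form yields diagonal entries (1,1,1,1,1,1,1,1,1,1,1,2).

Computing H_k = (kernel of ∂_k) / (image of ∂_{k+1}):

  H_0: rank C_0 − rank ∂_1 = 7 − 6 = 1, and the invariant factors of ∂_1 are all 1, so H_0 = Z.
  H_1: rank ker ∂_1 − rank ∂_2 = (18 − 6) − 12 = 0, and ∂_2 has invariant factor 2 > 1, so H_1 = Z_2.
  H_2: rank ker ∂_2 − rank ∂_3 = (12 − 12) − 0 = 0, and there is no ∂_3, so H_2 = 0.

As a check, the Euler characteristic is 7 − 18 + 12 = 1, which agrees with 1 − 0 + 0 = 1.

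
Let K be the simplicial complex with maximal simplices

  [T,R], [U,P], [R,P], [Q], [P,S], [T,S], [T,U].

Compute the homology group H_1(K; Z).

H_1 ≅ Z^2.

We work with the vertex ordering P < Q < R < S < T < U. The simplices of K, each written with vertices in increasing order, are:

  0-simplices (6): P, Q, R, S, T, U
  1-simplices (6): PR, PS, PU, RT, ST, TU

Hence C_0 ≅ Z^6, C_1 ≅ Z^6.

∂_1: C_1 → C_0 sends each edge [p,q] (with p < q) to q − p.
The 6×6 boundary matrix has rank 4 and Smith normal form diag(1,1,1,1).

Now H_k = ker ∂_k / im ∂_{k+1}, so:

  H_1: rank ker ∂_1 − rank ∂_2 = (6 − 4) − 0 = 2, and there is no ∂_2, so H_1 = Z^2.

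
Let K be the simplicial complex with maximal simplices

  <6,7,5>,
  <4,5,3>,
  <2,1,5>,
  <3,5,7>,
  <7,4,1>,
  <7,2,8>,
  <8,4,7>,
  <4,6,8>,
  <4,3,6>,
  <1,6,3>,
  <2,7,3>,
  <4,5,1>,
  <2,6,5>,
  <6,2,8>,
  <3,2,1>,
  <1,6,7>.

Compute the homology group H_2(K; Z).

H_2 = Z.

Order the vertices as 1 < 2 < 3 < 4 < 5 < 6 < 7 < 8. Listing each simplex with vertices in this order, K has dimension 2 with simplices:

  0-simplices (8): [1], [2], [3], [4], [5], [6], [7], [8]
  1-simplices (24): (24 of them)
  2-simplices (16): [1,2,3], [1,2,5], [1,3,6], [1,4,5], [1,4,7], [1,6,7], [2,3,7], [2,5,6], [2,6,8], [2,7,8], [3,4,5], [3,4,6], [3,5,7], [4,6,8], [4,7,8], [5,6,7]

so the chain groups are C_0 ≅ Z^8, C_1 ≅ Z^24, C_2 ≅ Z^16.

The boundary map ∂_1: C_1 → C_0 sends each edge [p,q] (with p < q) to q − p. For instance
  ∂[1,5] = [5] − [1].
As a 8×24 matrix over Z this has rank 7, with invariant factors (1,1,1,1,1,1,1).

The boundary map ∂_2: C_2 → C_1 maps a triangle to the signed sum of its edges. For instance
  ∂[3,4,5] = [4,5] − [3,5] + [3,4],
  ∂[1,3,6] = [3,6] − [1,6] + [1,3].
As a 24×16 matrix over Z this has rank 15, with invariant factors (1,1,1,1,1,1,1,1,1,1,1,1,1,1,1).

Now H_k = ker ∂_k / im ∂_{k+1}, so:

  H_2: rank ker ∂_2 − rank ∂_3 = (16 − 15) − 0 = 1, and there is no ∂_3, so H_2 = Z.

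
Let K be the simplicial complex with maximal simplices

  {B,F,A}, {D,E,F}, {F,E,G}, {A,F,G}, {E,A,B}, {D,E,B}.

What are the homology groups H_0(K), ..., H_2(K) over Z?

Take the total order A < B < D < E < F < G on the vertex set. Then K (dimension 2) consists of the simplices:

  0-simplices (6): A, B, D, E, F, G
  1-simplices (12): AB, AE, AF, AG, BD, BE, BF, DE, DF, EF, EG, FG
  2-simplices (6): ABE, ABF, AFG, BDE, DEF, EFG

so the chain groups are C_0 ≅ Z^6, C_1 ≅ Z^12, C_2 ≅ Z^6.

The boundary map ∂_1: C_1 → C_0 is given by ∂[p,q] = [q] − [p]. For instance
  ∂EG = G − E.
As a 6×12 matrix over Z this has rank 5, with invariant factors (1,1,1,1,1).

The boundary map ∂_2: C_2 → C_1 sends each 2-simplex [p,q,r] to [q,r] − [p,r] + [p,q]. For instance
  ∂BDE = DE − BE + BD,
  ∂ABF = BF − AF + AB.
The 12×6 boundary matrix has rank 6 and Smith normal form diag(1,1,1,1,1,1).

From H_k ≅ ker(∂_k) / im(∂_{k+1}) we obtain:

  H_0: rank C_0 − rank ∂_1 = 6 − 5 = 1, and the invariant factors of ∂_1 are all 1, so H_0 = Z.
  H_1: rank ker ∂_1 − rank ∂_2 = (12 − 5) − 6 = 1, and the invariant factors of ∂_2 are all 1, so H_1 = Z.
  H_2: rank ker ∂_2 − rank ∂_3 = (6 − 6) − 0 = 0, and there is no ∂_3, so H_2 = 0.

(K is a triangulation of the cylinder S^1 x I.)

H_0 = Z,  H_1 = Z,  H_2 = 0.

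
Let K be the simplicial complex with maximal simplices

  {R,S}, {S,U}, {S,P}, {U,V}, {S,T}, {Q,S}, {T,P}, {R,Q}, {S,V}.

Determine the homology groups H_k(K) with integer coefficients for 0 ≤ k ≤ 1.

H_0 = Z,  H_1 = Z^3.

Take the total order P < Q < R < S < T < U < V on the vertex set. Then K (dimension 1) consists of the simplices:

  0-simplices (7): P, Q, R, S, T, U, V
  1-simplices (9): PS, PT, QR, QS, RS, ST, SU, SV, UV

so the chain groups are C_0 ≅ Z^7, C_1 ≅ Z^9.

∂_1: C_1 → C_0 maps an edge to its endpoints' difference, ∂[p,q] = q − p.
As a 7×9 matrix over Z this has rank 6, with invariant factors (1,1,1,1,1,1).

Now H_k = ker ∂_k / im ∂_{k+1}, so:

  H_0: rank C_0 − rank ∂_1 = 7 − 6 = 1, and the invariant factors of ∂_1 are all 1, so H_0 = Z.
  H_1: rank ker ∂_1 − rank ∂_2 = (9 − 6) − 0 = 3, and there is no ∂_2, so H_1 = Z^3.

As a check, the Euler characteristic is 7 − 9 = -2, which agrees with 1 − 3 = -2.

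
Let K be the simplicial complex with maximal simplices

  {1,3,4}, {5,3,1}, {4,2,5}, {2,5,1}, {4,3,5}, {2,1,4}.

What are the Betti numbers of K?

Fix the vertex order 1 < 2 < 3 < 4 < 5 and write every simplex with vertices in increasing order. Then dim K = 2 and the simplices of K are:

  0-simplices (5): [1], [2], [3], [4], [5]
  1-simplices (9): [1,2], [1,3], [1,4], [1,5], [2,4], [2,5], [3,4], [3,5], [4,5]
  2-simplices (6): [1,2,4], [1,2,5], [1,3,4], [1,3,5], [2,4,5], [3,4,5]

giving chain groups C_0 ≅ Z^5, C_1 ≅ Z^9, C_2 ≅ Z^6.

The boundary map ∂_1: C_1 → C_0 maps an edge to its endpoints' difference, ∂[p,q] = q − p. For instance
  ∂[2,5] = [5] − [2].
The resulting 5×9 matrix has rank 4, and its Smith normal form has invariant factors (1,1,1,1).

The boundary map ∂_2: C_2 → C_1 maps a triangle to the signed sum of its edges. For instance
  ∂[1,2,5] = [2,5] − [1,5] + [1,2],
  ∂[1,2,4] = [2,4] − [1,4] + [1,2].
The 9×6 boundary matrix has rank 5 and Smith normal form diag(1,1,1,1,1).

Computing H_k = (kernel of ∂_k) / (image of ∂_{k+1}):

  H_0: rank C_0 − rank ∂_1 = 5 − 4 = 1, and the invariant factors of ∂_1 are all 1, so H_0 ≅ Z.
  H_1: rank ker ∂_1 − rank ∂_2 = (9 − 4) − 5 = 0, and the invariant factors of ∂_2 are all 1, so H_1 ≅ 0.
  H_2: rank ker ∂_2 − rank ∂_3 = (6 − 5) − 0 = 1, and there is no ∂_3, so H_2 ≅ Z.

Hence the Betti numbers are b_0 = 1, b_1 = 0, b_2 = 1.

b_0 = 1, b_1 = 0, b_2 = 1.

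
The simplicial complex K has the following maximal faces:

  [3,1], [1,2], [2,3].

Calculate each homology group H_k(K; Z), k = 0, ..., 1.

Fix the vertex order 1 < 2 < 3 and write every simplex with vertices in increasing order. Then dim K = 1 and the simplices of K are:

  0-simplices (3): [1], [2], [3]
  1-simplices (3): [1,2], [1,3], [2,3]

Hence C_0 ≅ Z^3, C_1 ≅ Z^3.

Boundary ∂_1: C_1 → C_0 sends each edge [p,q] (with p < q) to q − p. For instance
  ∂[1,3] = [3] − [1].
The 3×3 boundary matrix has rank 2 and Smith normal form diag(1,1).

Reading off H_k = ker ∂_k / im ∂_{k+1}:

  H_0: rank C_0 − rank ∂_1 = 3 − 2 = 1, and the invariant factors of ∂_1 are all 1, so H_0 = Z.
  H_1: rank ker ∂_1 − rank ∂_2 = (3 − 2) − 0 = 1, and there is no ∂_2, so H_1 = Z.

(K is a triangulation of the circle S^1.)

H_0 ≅ Z,  H_1 ≅ Z.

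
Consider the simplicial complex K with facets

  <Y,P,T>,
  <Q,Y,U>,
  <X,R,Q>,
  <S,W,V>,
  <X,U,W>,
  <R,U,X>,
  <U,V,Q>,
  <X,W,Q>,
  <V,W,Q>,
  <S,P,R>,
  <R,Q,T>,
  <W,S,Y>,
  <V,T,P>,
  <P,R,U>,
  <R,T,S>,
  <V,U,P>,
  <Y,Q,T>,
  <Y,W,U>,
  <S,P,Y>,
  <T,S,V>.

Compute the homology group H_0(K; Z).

H_0 = Z.

We work with the vertex ordering P < Q < R < S < T < U < V < W < X < Y. The simplices of K, each written with vertices in increasing order, are:

  0-simplices (10): P, Q, R, S, T, U, V, W, X, Y
  1-simplices (30): PR, PS, PT, PU, PV, PY, QR, QT, QU, QV, QW, QX, QY, RS, RT, RU, RX, ST, SV, SW, SY, TV, TY, UV, UW, UX, UY, VW, WX, WY
  2-simplices (20): PRS, PRU, PSY, PTV, PTY, PUV, QRT, QRX, QTY, QUV, QUY, QVW, QWX, RST, RUX, STV, SVW, SWY, UWX, UWY

Hence C_0 ≅ Z^10, C_1 ≅ Z^30, C_2 ≅ Z^20.

Boundary ∂_1: C_1 → C_0 is given by ∂[p,q] = [q] − [p].
This gives a 10×30 integer matrix of rank 9; reducing to Smith normal form yields diagonal entries (1,1,1,1,1,1,1,1,1).

The boundary map ∂_2: C_2 → C_1 maps a triangle to the signed sum of its edges. For instance
  ∂UWX = WX − UX + UW,
  ∂SWY = WY − SY + SW.
The resulting 30×20 matrix has rank 20, and its Smith normal form has invariant factors (1,1,1,1,1,1,1,1,1,1,1,1,1,1,1,1,1,1,1,2).

Reading off H_k = ker ∂_k / im ∂_{k+1}:

  H_0: rank C_0 − rank ∂_1 = 10 − 9 = 1, and the invariant factors of ∂_1 are all 1, so H_0 = Z.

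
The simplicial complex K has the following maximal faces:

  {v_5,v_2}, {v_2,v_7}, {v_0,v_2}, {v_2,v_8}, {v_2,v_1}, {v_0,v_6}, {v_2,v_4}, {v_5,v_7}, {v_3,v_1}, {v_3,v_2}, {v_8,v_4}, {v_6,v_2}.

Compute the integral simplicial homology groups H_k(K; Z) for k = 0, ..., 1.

Order the vertices as v_0 < v_1 < v_2 < v_3 < v_4 < v_5 < v_6 < v_7 < v_8. Listing each simplex with vertices in this order, K has dimension 1 with simplices:

  0-simplices (9): [v_0], [v_1], [v_2], [v_3], [v_4], [v_5], [v_6], [v_7], [v_8]
  1-simplices (12): [v_0,v_2], [v_0,v_6], [v_1,v_2], [v_1,v_3], [v_2,v_3], [v_2,v_4], [v_2,v_5], [v_2,v_6], [v_2,v_7], [v_2,v_8], [v_4,v_8], [v_5,v_7]

giving chain groups C_0 ≅ Z^9, C_1 ≅ Z^12.

Boundary ∂_1: C_1 → C_0 is given by ∂[p,q] = [q] − [p].
This gives a 9×12 integer matrix of rank 8; reducing to Smith normal form yields diagonal entries (1,1,1,1,1,1,1,1).

From H_k ≅ ker(∂_k) / im(∂_{k+1}) we obtain:

  H_0: rank C_0 − rank ∂_1 = 9 − 8 = 1, and the invariant factors of ∂_1 are all 1, so H_0 ≅ Z.
  H_1: rank ker ∂_1 − rank ∂_2 = (12 − 8) − 0 = 4, and there is no ∂_2, so H_1 ≅ Z^4.

As a check, the Euler characteristic is 9 − 12 = -3, which agrees with 1 − 4 = -3.

H_0 = Z,  H_1 = Z^4.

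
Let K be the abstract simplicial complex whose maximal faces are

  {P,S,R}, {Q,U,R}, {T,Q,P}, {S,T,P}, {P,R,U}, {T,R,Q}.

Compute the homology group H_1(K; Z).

Take the total order P < Q < R < S < T < U on the vertex set. Then K (dimension 2) consists of the simplices:

  0-simplices (6): P, Q, R, S, T, U
  1-simplices (12): PQ, PR, PS, PT, PU, QR, QT, QU, RS, RT, RU, ST
  2-simplices (6): PQT, PRS, PRU, PST, QRT, QRU

Hence C_0 ≅ Z^6, C_1 ≅ Z^12, C_2 ≅ Z^6.

The boundary map ∂_1: C_1 → C_0 is given by ∂[p,q] = [q] − [p]. For instance
  ∂PR = R − P.
The 6×12 boundary matrix has rank 5 and Smith normal form diag(1,1,1,1,1).

Boundary ∂_2: C_2 → C_1 maps a triangle to the signed sum of its edges. For instance
  ∂PRU = RU − PU + PR,
  ∂PRS = RS − PS + PR.
As a 12×6 matrix over Z this has rank 6, with invariant factors (1,1,1,1,1,1).

Reading off H_k = ker ∂_k / im ∂_{k+1}:

  H_1: rank ker ∂_1 − rank ∂_2 = (12 − 5) − 6 = 1, and the invariant factors of ∂_2 are all 1, so H_1 = Z.

H_1 = Z.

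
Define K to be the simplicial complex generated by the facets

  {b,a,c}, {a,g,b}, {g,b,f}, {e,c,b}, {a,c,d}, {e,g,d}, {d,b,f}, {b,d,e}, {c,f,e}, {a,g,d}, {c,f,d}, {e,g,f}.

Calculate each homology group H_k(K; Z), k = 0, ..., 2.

Order the vertices as a < b < c < d < e < f < g. Listing each simplex with vertices in this order, K has dimension 2 with simplices:

  0-simplices (7): a, b, c, d, e, f, g
  1-simplices (18): ab, ac, ad, ag, bc, bd, be, bf, bg, cd, ce, cf, de, df, dg, ef, eg, fg
  2-simplices (12): abc, abg, acd, adg, bce, bde, bdf, bfg, cdf, cef, deg, efg

Hence C_0 ≅ Z^7, C_1 ≅ Z^18, C_2 ≅ Z^12.

The boundary map ∂_1: C_1 → C_0 is given by ∂[p,q] = [q] − [p]. For instance
  ∂ce = e − c.
This gives a 7×18 integer matrix of rank 6; reducing to Smith normal form yields diagonal entries (1,1,1,1,1,1).

Boundary ∂_2: C_2 → C_1 maps a triangle to the signed sum of its edges. For instance
  ∂bde = de − be + bd,
  ∂abc = bc − ac + ab.
The 18×12 boundary matrix has rank 12 and Smith normal form diag(1,1,1,1,1,1,1,1,1,1,1,2).

Now H_k = ker ∂_k / im ∂_{k+1}, so:

  H_0: rank C_0 − rank ∂_1 = 7 − 6 = 1, and the invariant factors of ∂_1 are all 1, so H_0 = Z.
  H_1: rank ker ∂_1 − rank ∂_2 = (18 − 6) − 12 = 0, and ∂_2 has invariant factor 2 > 1, so H_1 = Z/2Z.
  H_2: rank ker ∂_2 − rank ∂_3 = (12 − 12) − 0 = 0, and there is no ∂_3, so H_2 = 0.

As a check, the Euler characteristic is 7 − 18 + 12 = 1, which agrees with 1 − 0 + 0 = 1.

H_0 = Z,  H_1 = Z/2Z,  H_2 = 0.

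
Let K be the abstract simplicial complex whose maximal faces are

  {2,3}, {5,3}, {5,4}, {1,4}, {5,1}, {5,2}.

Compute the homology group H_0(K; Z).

K has 5 vertices, 6 edges.
rank ∂_0 = 0, rank ∂_1 = 4 ⇒ b_0 = 5 − 0 − 4 = 1; all invariant factors of ∂_1 are 1 so no torsion. So H_0 = Z.

H_0 ≅ Z.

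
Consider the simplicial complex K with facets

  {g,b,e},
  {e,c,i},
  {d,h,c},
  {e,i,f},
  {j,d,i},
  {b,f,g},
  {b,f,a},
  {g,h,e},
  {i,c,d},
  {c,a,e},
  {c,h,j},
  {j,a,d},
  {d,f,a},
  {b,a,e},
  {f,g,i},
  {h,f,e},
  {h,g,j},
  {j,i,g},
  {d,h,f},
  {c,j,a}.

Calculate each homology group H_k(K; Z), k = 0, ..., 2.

Order the vertices as a < b < c < d < e < f < g < h < i < j. Listing each simplex with vertices in this order, K has dimension 2 with simplices:

  0-simplices (10): a, b, c, d, e, f, g, h, i, j
  1-simplices (30): ab, ac, ad, ae, af, aj, be, bf, bg, cd, ce, ch, ci, cj, df, dh, di, dj, ef, eg, eh, ei, fg, fh, fi, gh, gi, gj, hj, ij
  2-simplices (20): abe, abf, ace, acj, adf, adj, beg, bfg, cdh, cdi, cei, chj, dfh, dij, efh, efi, egh, fgi, ghj, gij

so the chain groups are C_0 ≅ Z^10, C_1 ≅ Z^30, C_2 ≅ Z^20.

The boundary map ∂_1: C_1 → C_0 maps an edge to its endpoints' difference, ∂[p,q] = q − p. For instance
  ∂cd = d − c.
This gives a 10×30 integer matrix of rank 9; reducing to Smith normal form yields diagonal entries (1,1,1,1,1,1,1,1,1).

The boundary map ∂_2: C_2 → C_1 sends each 2-simplex [p,q,r] to [q,r] − [p,r] + [p,q]. For instance
  ∂ace = ce − ae + ac,
  ∂cdi = di − ci + cd.
The 30×20 boundary matrix has rank 20 and Smith normal form diag(1,1,1,1,1,1,1,1,1,1,1,1,1,1,1,1,1,1,1,2).

Now H_k = ker ∂_k / im ∂_{k+1}, so:

  H_0: rank C_0 − rank ∂_1 = 10 − 9 = 1, and the invariant factors of ∂_1 are all 1, so H_0 ≅ Z.
  H_1: rank ker ∂_1 − rank ∂_2 = (30 − 9) − 20 = 1, and ∂_2 has invariant factor 2 > 1, so H_1 ≅ Z ⊕ Z/2Z.
  H_2: rank ker ∂_2 − rank ∂_3 = (20 − 20) − 0 = 0, and there is no ∂_3, so H_2 ≅ 0.

As a check, the Euler characteristic is 10 − 30 + 20 = 0, which agrees with 1 − 1 + 0 = 0.
(K is a triangulation of the Klein bottle.)

H_0 = Z,  H_1 = Z ⊕ Z/2Z,  H_2 = 0.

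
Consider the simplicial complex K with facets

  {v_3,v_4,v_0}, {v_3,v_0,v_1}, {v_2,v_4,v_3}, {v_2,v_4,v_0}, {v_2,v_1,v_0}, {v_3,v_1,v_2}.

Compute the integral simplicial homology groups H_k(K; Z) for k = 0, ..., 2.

H_0 ≅ Z,  H_1 = 0,  H_2 ≅ Z.

We work with the vertex ordering v_0 < v_1 < v_2 < v_3 < v_4. The simplices of K, each written with vertices in increasing order, are:

  0-simplices (5): [v_0], [v_1], [v_2], [v_3], [v_4]
  1-simplices (9): [v_0,v_1], [v_0,v_2], [v_0,v_3], [v_0,v_4], [v_1,v_2], [v_1,v_3], [v_2,v_3], [v_2,v_4], [v_3,v_4]
  2-simplices (6): [v_0,v_1,v_2], [v_0,v_1,v_3], [v_0,v_2,v_4], [v_0,v_3,v_4], [v_1,v_2,v_3], [v_2,v_3,v_4]

so the chain groups are C_0 ≅ Z^5, C_1 ≅ Z^9, C_2 ≅ Z^6.

∂_1: C_1 → C_0 sends each edge [p,q] (with p < q) to q − p. For instance
  ∂[v_0,v_1] = [v_1] − [v_0].
The 5×9 boundary matrix has rank 4 and Smith normal form diag(1,1,1,1).

∂_2: C_2 → C_1 maps a triangle to the signed sum of its edges. For instance
  ∂[v_0,v_3,v_4] = [v_3,v_4] − [v_0,v_4] + [v_0,v_3],
  ∂[v_0,v_2,v_4] = [v_2,v_4] − [v_0,v_4] + [v_0,v_2].
This gives a 9×6 integer matrix of rank 5; reducing to Smith normal form yields diagonal entries (1,1,1,1,1).

Computing H_k = (kernel of ∂_k) / (image of ∂_{k+1}):

  H_0: rank C_0 − rank ∂_1 = 5 − 4 = 1, and the invariant factors of ∂_1 are all 1, so H_0 ≅ Z.
  H_1: rank ker ∂_1 − rank ∂_2 = (9 − 4) − 5 = 0, and the invariant factors of ∂_2 are all 1, so H_1 ≅ 0.
  H_2: rank ker ∂_2 − rank ∂_3 = (6 − 5) − 0 = 1, and there is no ∂_3, so H_2 ≅ Z.

As a check, the Euler characteristic is 5 − 9 + 6 = 2, which agrees with 1 − 0 + 1 = 2.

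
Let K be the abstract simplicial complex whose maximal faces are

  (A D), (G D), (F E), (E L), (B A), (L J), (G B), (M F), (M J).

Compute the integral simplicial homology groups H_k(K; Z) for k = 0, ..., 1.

H_0 ≅ Z^2,  H_1 ≅ Z^2.

K has 9 vertices, 9 edges.
rank ∂_0 = 0, rank ∂_1 = 7 ⇒ b_0 = 9 − 0 − 7 = 2; all invariant factors of ∂_1 are 1 so no torsion. So H_0 = Z^2.
rank ∂_1 = 7, rank ∂_2 = 0 ⇒ b_1 = 9 − 7 − 0 = 2. So H_1 = Z^2.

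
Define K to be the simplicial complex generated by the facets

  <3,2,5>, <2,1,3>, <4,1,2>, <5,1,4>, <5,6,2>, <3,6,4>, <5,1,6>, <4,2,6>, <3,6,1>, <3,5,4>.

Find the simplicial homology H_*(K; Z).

Order the vertices as 1 < 2 < 3 < 4 < 5 < 6. Listing each simplex with vertices in this order, K has dimension 2 with simplices:

  0-simplices (6): [1], [2], [3], [4], [5], [6]
  1-simplices (15): [1,2], [1,3], [1,4], [1,5], [1,6], [2,3], [2,4], [2,5], [2,6], [3,4], [3,5], [3,6], [4,5], [4,6], [5,6]
  2-simplices (10): [1,2,3], [1,2,4], [1,3,6], [1,4,5], [1,5,6], [2,3,5], [2,4,6], [2,5,6], [3,4,5], [3,4,6]

Hence C_0 ≅ Z^6, C_1 ≅ Z^15, C_2 ≅ Z^10.

The boundary map ∂_1: C_1 → C_0 is given by ∂[p,q] = [q] − [p]. For instance
  ∂[1,5] = [5] − [1].
This gives a 6×15 integer matrix of rank 5; reducing to Smith normal form yields diagonal entries (1,1,1,1,1).

Boundary ∂_2: C_2 → C_1 sends each 2-simplex [p,q,r] to [q,r] − [p,r] + [p,q]. For instance
  ∂[3,4,6] = [4,6] − [3,6] + [3,4],
  ∂[2,3,5] = [3,5] − [2,5] + [2,3].
The 15×10 boundary matrix has rank 10 and Smith normal form diag(1,1,1,1,1,1,1,1,1,2).

Reading off H_k = ker ∂_k / im ∂_{k+1}:

  H_0: rank C_0 − rank ∂_1 = 6 − 5 = 1, and the invariant factors of ∂_1 are all 1, so H_0 = Z.
  H_1: rank ker ∂_1 − rank ∂_2 = (15 − 5) − 10 = 0, and ∂_2 has invariant factor 2 > 1, so H_1 = Z/2Z.
  H_2: rank ker ∂_2 − rank ∂_3 = (10 − 10) − 0 = 0, and there is no ∂_3, so H_2 = 0.

(K is a triangulation of the real projective plane RP^2.)

H_0 = Z,  H_1 = Z/2Z,  H_2 = 0.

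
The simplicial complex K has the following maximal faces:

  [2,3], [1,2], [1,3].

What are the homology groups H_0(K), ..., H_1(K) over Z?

H_0 = Z,  H_1 = Z.

Order the vertices as 1 < 2 < 3. Listing each simplex with vertices in this order, K has dimension 1 with simplices:

  0-simplices (3): [1], [2], [3]
  1-simplices (3): [1,2], [1,3], [2,3]

giving chain groups C_0 ≅ Z^3, C_1 ≅ Z^3.

The boundary map ∂_1: C_1 → C_0 is given by ∂[p,q] = [q] − [p]. For instance
  ∂[1,2] = [2] − [1].
The 3×3 boundary matrix has rank 2 and Smith normal form diag(1,1).

From H_k ≅ ker(∂_k) / im(∂_{k+1}) we obtain:

  H_0: rank C_0 − rank ∂_1 = 3 − 2 = 1, and the invariant factors of ∂_1 are all 1, so H_0 = Z.
  H_1: rank ker ∂_1 − rank ∂_2 = (3 − 2) − 0 = 1, and there is no ∂_2, so H_1 = Z.

As a check, the Euler characteristic is 3 − 3 = 0, which agrees with 1 − 1 = 0.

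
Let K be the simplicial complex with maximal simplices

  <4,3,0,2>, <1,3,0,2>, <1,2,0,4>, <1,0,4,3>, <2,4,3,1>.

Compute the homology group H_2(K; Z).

H_2 ≅ 0.

Fix the vertex order 0 < 1 < 2 < 3 < 4 and write every simplex with vertices in increasing order. Then dim K = 3 and the simplices of K are:

  0-simplices (5): [0], [1], [2], [3], [4]
  1-simplices (10): [0,1], [0,2], [0,3], [0,4], [1,2], [1,3], [1,4], [2,3], [2,4], [3,4]
  2-simplices (10): [0,1,2], [0,1,3], [0,1,4], [0,2,3], [0,2,4], [0,3,4], [1,2,3], [1,2,4], [1,3,4], [2,3,4]
  3-simplices (5): [0,1,2,3], [0,1,2,4], [0,1,3,4], [0,2,3,4], [1,2,3,4]

so the chain groups are C_0 ≅ Z^5, C_1 ≅ Z^10, C_2 ≅ Z^10, C_3 ≅ Z^5.

∂_1: C_1 → C_0 is given by ∂[p,q] = [q] − [p]. For instance
  ∂[1,3] = [3] − [1].
This gives a 5×10 integer matrix of rank 4; reducing to Smith normal form yields diagonal entries (1,1,1,1).

Boundary ∂_2: C_2 → C_1 acts by ∂[p,q,r] = [q,r] − [p,r] + [p,q]. For instance
  ∂[0,2,4] = [2,4] − [0,4] + [0,2],
  ∂[0,2,3] = [2,3] − [0,3] + [0,2].
The 10×10 boundary matrix has rank 6 and Smith normal form diag(1,1,1,1,1,1).

The boundary map ∂_3: C_3 → C_2 sends each 3-simplex σ to the alternating sum Σ_i (−1)^i (σ with its i-th vertex removed). For instance
  ∂[0,1,3,4] = [1,3,4] − [0,3,4] + [0,1,4] − [0,1,3],
  ∂[0,2,3,4] = [2,3,4] − [0,3,4] + [0,2,4] − [0,2,3].
The 10×5 boundary matrix has rank 4 and Smith normal form diag(1,1,1,1).

From H_k ≅ ker(∂_k) / im(∂_{k+1}) we obtain:

  H_2: rank ker ∂_2 − rank ∂_3 = (10 − 6) − 4 = 0, and the invariant factors of ∂_3 are all 1, so H_2 ≅ 0.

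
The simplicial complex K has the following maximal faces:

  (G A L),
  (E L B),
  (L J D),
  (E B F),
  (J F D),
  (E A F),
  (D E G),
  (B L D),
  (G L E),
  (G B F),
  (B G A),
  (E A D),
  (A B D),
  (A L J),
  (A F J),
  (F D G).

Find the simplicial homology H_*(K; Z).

Fix the vertex order A < B < D < E < F < G < J < L and write every simplex with vertices in increasing order. Then dim K = 2 and the simplices of K are:

  0-simplices (8): A, B, D, E, F, G, J, L
  1-simplices (24): AB, AD, AE, AF, AG, AJ, AL, BD, BE, BF, BG, BL, DE, DF, DG, DJ, DL, EF, EG, EL, FG, FJ, GL, JL
  2-simplices (16): ABD, ABG, ADE, AEF, AFJ, AGL, AJL, BDL, BEF, BEL, BFG, DEG, DFG, DFJ, DJL, EGL

so the chain groups are C_0 ≅ Z^8, C_1 ≅ Z^24, C_2 ≅ Z^16.

∂_1: C_1 → C_0 is given by ∂[p,q] = [q] − [p]. For instance
  ∂GL = L − G.
This gives a 8×24 integer matrix of rank 7; reducing to Smith normal form yields diagonal entries (1,1,1,1,1,1,1).

Boundary ∂_2: C_2 → C_1 acts by ∂[p,q,r] = [q,r] − [p,r] + [p,q]. For instance
  ∂AJL = JL − AL + AJ,
  ∂BEL = EL − BL + BE.
This gives a 24×16 integer matrix of rank 15; reducing to Smith normal form yields diagonal entries (1,1,1,1,1,1,1,1,1,1,1,1,1,1,1).

Computing H_k = (kernel of ∂_k) / (image of ∂_{k+1}):

  H_0: rank C_0 − rank ∂_1 = 8 − 7 = 1, and the invariant factors of ∂_1 are all 1, so H_0 = Z.
  H_1: rank ker ∂_1 − rank ∂_2 = (24 − 7) − 15 = 2, and the invariant factors of ∂_2 are all 1, so H_1 = Z^2.
  H_2: rank ker ∂_2 − rank ∂_3 = (16 − 15) − 0 = 1, and there is no ∂_3, so H_2 = Z.

As a check, the Euler characteristic is 8 − 24 + 16 = 0, which agrees with 1 − 2 + 1 = 0.

H_0 = Z,  H_1 = Z^2,  H_2 = Z.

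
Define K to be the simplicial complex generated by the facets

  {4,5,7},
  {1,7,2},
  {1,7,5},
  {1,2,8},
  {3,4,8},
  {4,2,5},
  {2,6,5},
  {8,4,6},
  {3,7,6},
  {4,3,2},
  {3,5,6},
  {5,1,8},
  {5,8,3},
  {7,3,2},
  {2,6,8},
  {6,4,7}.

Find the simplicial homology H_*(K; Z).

Take the total order 1 < 2 < 3 < 4 < 5 < 6 < 7 < 8 on the vertex set. Then K (dimension 2) consists of the simplices:

  0-simplices (8): [1], [2], [3], [4], [5], [6], [7], [8]
  1-simplices (24): (24 of them)
  2-simplices (16): [1,2,7], [1,2,8], [1,5,7], [1,5,8], [2,3,4], [2,3,7], [2,4,5], [2,5,6], [2,6,8], [3,4,8], [3,5,6], [3,5,8], [3,6,7], [4,5,7], [4,6,7], [4,6,8]

giving chain groups C_0 ≅ Z^8, C_1 ≅ Z^24, C_2 ≅ Z^16.

∂_1: C_1 → C_0 is given by ∂[p,q] = [q] − [p]. For instance
  ∂[5,8] = [8] − [5].
The resulting 8×24 matrix has rank 7, and its Smith normal form has invariant factors (1,1,1,1,1,1,1).

The boundary map ∂_2: C_2 → C_1 maps a triangle to the signed sum of its edges. For instance
  ∂[4,6,8] = [6,8] − [4,8] + [4,6],
  ∂[2,3,7] = [3,7] − [2,7] + [2,3].
The resulting 24×16 matrix has rank 15, and its Smith normal form has invariant factors (1,1,1,1,1,1,1,1,1,1,1,1,1,1,1).

Now H_k = ker ∂_k / im ∂_{k+1}, so:

  H_0: rank C_0 − rank ∂_1 = 8 − 7 = 1, and the invariant factors of ∂_1 are all 1, so H_0 = Z.
  H_1: rank ker ∂_1 − rank ∂_2 = (24 − 7) − 15 = 2, and the invariant factors of ∂_2 are all 1, so H_1 = Z^2.
  H_2: rank ker ∂_2 − rank ∂_3 = (16 − 15) − 0 = 1, and there is no ∂_3, so H_2 = Z.

H_0 ≅ Z,  H_1 ≅ Z^2,  H_2 ≅ Z.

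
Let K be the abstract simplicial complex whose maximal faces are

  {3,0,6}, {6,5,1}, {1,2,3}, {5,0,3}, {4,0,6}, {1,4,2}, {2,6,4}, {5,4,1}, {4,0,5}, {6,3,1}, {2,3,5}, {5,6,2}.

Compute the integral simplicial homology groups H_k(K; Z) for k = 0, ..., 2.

H_0 ≅ Z,  H_1 ≅ Z/2,  H_2 = 0.

K has 7 vertices, 18 edges, 12 triangles.
rank ∂_0 = 0, rank ∂_1 = 6 ⇒ b_0 = 7 − 0 − 6 = 1; all invariant factors of ∂_1 are 1 so no torsion. So H_0 ≅ Z.
rank ∂_1 = 6, rank ∂_2 = 12 ⇒ b_1 = 18 − 6 − 12 = 0; ∂_2 has invariant factor(s) [2] giving torsion. So H_1 ≅ Z/2.
rank ∂_2 = 12, rank ∂_3 = 0 ⇒ b_2 = 12 − 12 − 0 = 0. So H_2 ≅ 0.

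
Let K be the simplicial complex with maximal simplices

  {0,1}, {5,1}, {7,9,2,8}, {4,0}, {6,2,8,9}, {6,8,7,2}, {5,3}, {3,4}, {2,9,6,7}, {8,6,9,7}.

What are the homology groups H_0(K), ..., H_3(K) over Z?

H_0 ≅ Z^2,  H_1 ≅ Z,  H_2 = 0,  H_3 ≅ Z.

Order the vertices as 0 < 1 < 2 < 3 < 4 < 5 < 6 < 7 < 8 < 9. Listing each simplex with vertices in this order, K has dimension 3 with simplices:

  0-simplices (10): [0], [1], [2], [3], [4], [5], [6], [7], [8], [9]
  1-simplices (15): [0,1], [0,4], [1,5], [2,6], [2,7], [2,8], [2,9], [3,4], [3,5], [6,7], [6,8], [6,9], [7,8], [7,9], [8,9]
  2-simplices (10): [2,6,7], [2,6,8], [2,6,9], [2,7,8], [2,7,9], [2,8,9], [6,7,8], [6,7,9], [6,8,9], [7,8,9]
  3-simplices (5): [2,6,7,8], [2,6,7,9], [2,6,8,9], [2,7,8,9], [6,7,8,9]

Hence C_0 ≅ Z^10, C_1 ≅ Z^15, C_2 ≅ Z^10, C_3 ≅ Z^5.

Boundary ∂_1: C_1 → C_0 maps an edge to its endpoints' difference, ∂[p,q] = q − p.
The resulting 10×15 matrix has rank 8, and its Smith normal form has invariant factors (1,1,1,1,1,1,1,1).

The boundary map ∂_2: C_2 → C_1 maps a triangle to the signed sum of its edges. For instance
  ∂[2,6,7] = [6,7] − [2,7] + [2,6],
  ∂[2,8,9] = [8,9] − [2,9] + [2,8].
The resulting 15×10 matrix has rank 6, and its Smith normal form has invariant factors (1,1,1,1,1,1).

The boundary map ∂_3: C_3 → C_2 sends each 3-simplex σ to the alternating sum Σ_i (−1)^i (σ with its i-th vertex removed). For instance
  ∂[2,6,7,8] = [6,7,8] − [2,7,8] + [2,6,8] − [2,6,7],
  ∂[2,6,7,9] = [6,7,9] − [2,7,9] + [2,6,9] − [2,6,7].
This gives a 10×5 integer matrix of rank 4; reducing to Smith normal form yields diagonal entries (1,1,1,1).

Computing H_k = (kernel of ∂_k) / (image of ∂_{k+1}):

  H_0: rank C_0 − rank ∂_1 = 10 − 8 = 2, and the invariant factors of ∂_1 are all 1, so H_0 ≅ Z^2.
  H_1: rank ker ∂_1 − rank ∂_2 = (15 − 8) − 6 = 1, and the invariant factors of ∂_2 are all 1, so H_1 ≅ Z.
  H_2: rank ker ∂_2 − rank ∂_3 = (10 − 6) − 4 = 0, and the invariant factors of ∂_3 are all 1, so H_2 ≅ 0.
  H_3: rank ker ∂_3 − rank ∂_4 = (5 − 4) − 0 = 1, and there is no ∂_4, so H_3 ≅ Z.

As a check, the Euler characteristic is 10 − 15 + 10 − 5 = 0, which agrees with 2 − 1 + 0 − 1 = 0.
(K is a triangulation of the disjoint union of the 3-sphere S^3 and the circle S^1.)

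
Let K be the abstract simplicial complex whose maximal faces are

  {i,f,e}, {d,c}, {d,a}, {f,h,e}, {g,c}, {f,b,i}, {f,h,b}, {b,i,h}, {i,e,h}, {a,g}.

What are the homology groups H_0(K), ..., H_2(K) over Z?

H_0 ≅ Z^2,  H_1 ≅ Z,  H_2 ≅ Z.

We work with the vertex ordering a < b < c < d < e < f < g < h < i. The simplices of K, each written with vertices in increasing order, are:

  0-simplices (9): a, b, c, d, e, f, g, h, i
  1-simplices (13): ad, ag, bf, bh, bi, cd, cg, ef, eh, ei, fh, fi, hi
  2-simplices (6): bfh, bfi, bhi, efh, efi, ehi

Hence C_0 ≅ Z^9, C_1 ≅ Z^13, C_2 ≅ Z^6.

The boundary map ∂_1: C_1 → C_0 is given by ∂[p,q] = [q] − [p].
This gives a 9×13 integer matrix of rank 7; reducing to Smith normal form yields diagonal entries (1,1,1,1,1,1,1).

Boundary ∂_2: C_2 → C_1 acts by ∂[p,q,r] = [q,r] − [p,r] + [p,q]. For instance
  ∂ehi = hi − ei + eh,
  ∂bfh = fh − bh + bf.
As a 13×6 matrix over Z this has rank 5, with invariant factors (1,1,1,1,1).

From H_k ≅ ker(∂_k) / im(∂_{k+1}) we obtain:

  H_0: rank C_0 − rank ∂_1 = 9 − 7 = 2, and the invariant factors of ∂_1 are all 1, so H_0 = Z^2.
  H_1: rank ker ∂_1 − rank ∂_2 = (13 − 7) − 5 = 1, and the invariant factors of ∂_2 are all 1, so H_1 = Z.
  H_2: rank ker ∂_2 − rank ∂_3 = (6 − 5) − 0 = 1, and there is no ∂_3, so H_2 = Z.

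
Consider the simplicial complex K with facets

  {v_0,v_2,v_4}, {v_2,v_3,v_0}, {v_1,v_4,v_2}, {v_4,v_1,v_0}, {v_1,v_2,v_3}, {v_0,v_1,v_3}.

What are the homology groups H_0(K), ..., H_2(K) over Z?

We work with the vertex ordering v_0 < v_1 < v_2 < v_3 < v_4. The simplices of K, each written with vertices in increasing order, are:

  0-simplices (5): [v_0], [v_1], [v_2], [v_3], [v_4]
  1-simplices (9): [v_0,v_1], [v_0,v_2], [v_0,v_3], [v_0,v_4], [v_1,v_2], [v_1,v_3], [v_1,v_4], [v_2,v_3], [v_2,v_4]
  2-simplices (6): [v_0,v_1,v_3], [v_0,v_1,v_4], [v_0,v_2,v_3], [v_0,v_2,v_4], [v_1,v_2,v_3], [v_1,v_2,v_4]

Hence C_0 ≅ Z^5, C_1 ≅ Z^9, C_2 ≅ Z^6.

Boundary ∂_1: C_1 → C_0 is given by ∂[p,q] = [q] − [p]. For instance
  ∂[v_0,v_4] = [v_4] − [v_0].
As a 5×9 matrix over Z this has rank 4, with invariant factors (1,1,1,1).

Boundary ∂_2: C_2 → C_1 acts by ∂[p,q,r] = [q,r] − [p,r] + [p,q]. For instance
  ∂[v_1,v_2,v_4] = [v_2,v_4] − [v_1,v_4] + [v_1,v_2],
  ∂[v_0,v_1,v_3] = [v_1,v_3] − [v_0,v_3] + [v_0,v_1].
The resulting 9×6 matrix has rank 5, and its Smith normal form has invariant factors (1,1,1,1,1).

Computing H_k = (kernel of ∂_k) / (image of ∂_{k+1}):

  H_0: rank C_0 − rank ∂_1 = 5 − 4 = 1, and the invariant factors of ∂_1 are all 1, so H_0 ≅ Z.
  H_1: rank ker ∂_1 − rank ∂_2 = (9 − 4) − 5 = 0, and the invariant factors of ∂_2 are all 1, so H_1 ≅ 0.
  H_2: rank ker ∂_2 − rank ∂_3 = (6 − 5) − 0 = 1, and there is no ∂_3, so H_2 ≅ Z.

As a check, the Euler characteristic is 5 − 9 + 6 = 2, which agrees with 1 − 0 + 1 = 2.

H_0 = Z,  H_1 = 0,  H_2 = Z.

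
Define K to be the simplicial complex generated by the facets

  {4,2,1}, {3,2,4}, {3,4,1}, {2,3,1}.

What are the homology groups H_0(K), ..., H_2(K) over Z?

Order the vertices as 1 < 2 < 3 < 4. Listing each simplex with vertices in this order, K has dimension 2 with simplices:

  0-simplices (4): [1], [2], [3], [4]
  1-simplices (6): [1,2], [1,3], [1,4], [2,3], [2,4], [3,4]
  2-simplices (4): [1,2,3], [1,2,4], [1,3,4], [2,3,4]

Hence C_0 ≅ Z^4, C_1 ≅ Z^6, C_2 ≅ Z^4.

∂_1: C_1 → C_0 maps an edge to its endpoints' difference, ∂[p,q] = q − p. For instance
  ∂[2,4] = [4] − [2].
The 4×6 boundary matrix has rank 3 and Smith normal form diag(1,1,1).

∂_2: C_2 → C_1 maps a triangle to the signed sum of its edges. For instance
  ∂[1,2,4] = [2,4] − [1,4] + [1,2],
  ∂[1,2,3] = [2,3] − [1,3] + [1,2].
The 6×4 boundary matrix has rank 3 and Smith normal form diag(1,1,1).

From H_k ≅ ker(∂_k) / im(∂_{k+1}) we obtain:

  H_0: rank C_0 − rank ∂_1 = 4 − 3 = 1, and the invariant factors of ∂_1 are all 1, so H_0 = Z.
  H_1: rank ker ∂_1 − rank ∂_2 = (6 − 3) − 3 = 0, and the invariant factors of ∂_2 are all 1, so H_1 = 0.
  H_2: rank ker ∂_2 − rank ∂_3 = (4 − 3) − 0 = 1, and there is no ∂_3, so H_2 = Z.

H_0 ≅ Z,  H_1 = 0,  H_2 ≅ Z.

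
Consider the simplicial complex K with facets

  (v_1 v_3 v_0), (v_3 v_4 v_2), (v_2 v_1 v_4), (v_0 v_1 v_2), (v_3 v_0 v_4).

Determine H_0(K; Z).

Fix the vertex order v_0 < v_1 < v_2 < v_3 < v_4 and write every simplex with vertices in increasing order. Then dim K = 2 and the simplices of K are:

  0-simplices (5): [v_0], [v_1], [v_2], [v_3], [v_4]
  1-simplices (10): [v_0,v_1], [v_0,v_2], [v_0,v_3], [v_0,v_4], [v_1,v_2], [v_1,v_3], [v_1,v_4], [v_2,v_3], [v_2,v_4], [v_3,v_4]
  2-simplices (5): [v_0,v_1,v_2], [v_0,v_1,v_3], [v_0,v_3,v_4], [v_1,v_2,v_4], [v_2,v_3,v_4]

Hence C_0 ≅ Z^5, C_1 ≅ Z^10, C_2 ≅ Z^5.

∂_1: C_1 → C_0 sends each edge [p,q] (with p < q) to q − p. For instance
  ∂[v_2,v_3] = [v_3] − [v_2].
The 5×10 boundary matrix has rank 4 and Smith normal form diag(1,1,1,1).

∂_2: C_2 → C_1 acts by ∂[p,q,r] = [q,r] − [p,r] + [p,q]. For instance
  ∂[v_2,v_3,v_4] = [v_3,v_4] − [v_2,v_4] + [v_2,v_3],
  ∂[v_0,v_3,v_4] = [v_3,v_4] − [v_0,v_4] + [v_0,v_3].
This gives a 10×5 integer matrix of rank 5; reducing to Smith normal form yields diagonal entries (1,1,1,1,1).

From H_k ≅ ker(∂_k) / im(∂_{k+1}) we obtain:

  H_0: rank C_0 − rank ∂_1 = 5 − 4 = 1, and the invariant factors of ∂_1 are all 1, so H_0 ≅ Z.

H_0 ≅ Z.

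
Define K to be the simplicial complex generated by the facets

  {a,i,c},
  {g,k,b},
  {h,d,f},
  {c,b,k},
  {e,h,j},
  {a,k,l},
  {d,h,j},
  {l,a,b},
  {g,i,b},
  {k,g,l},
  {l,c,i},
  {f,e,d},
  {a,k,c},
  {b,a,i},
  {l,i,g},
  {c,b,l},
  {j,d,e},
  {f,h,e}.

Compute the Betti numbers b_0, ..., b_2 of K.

b_0 = 2, b_1 = 0, b_2 = 1.

Take the total order a < b < c < d < e < f < g < h < i < j < k < l on the vertex set. Then K (dimension 2) consists of the simplices:

  0-simplices (12): a, b, c, d, e, f, g, h, i, j, k, l
  1-simplices (27): ab, ac, ai, ak, al, bc, bg, bi, bk, bl, ci, ck, cl, de, df, dh, dj, ef, eh, ej, fh, gi, gk, gl, hj, il, kl
  2-simplices (18): abi, abl, aci, ack, akl, bck, bcl, bgi, bgk, cil, def, dej, dfh, dhj, efh, ehj, gil, gkl

Hence C_0 ≅ Z^12, C_1 ≅ Z^27, C_2 ≅ Z^18.

∂_1: C_1 → C_0 maps an edge to its endpoints' difference, ∂[p,q] = q − p. For instance
  ∂ef = f − e.
As a 12×27 matrix over Z this has rank 10, with invariant factors (1,1,1,1,1,1,1,1,1,1).

∂_2: C_2 → C_1 maps a triangle to the signed sum of its edges. For instance
  ∂dej = ej − dj + de,
  ∂akl = kl − al + ak.
As a 27×18 matrix over Z this has rank 17, with invariant factors (1,1,1,1,1,1,1,1,1,1,1,1,1,1,1,1,2).

From H_k ≅ ker(∂_k) / im(∂_{k+1}) we obtain:

  H_0: rank C_0 − rank ∂_1 = 12 − 10 = 2, and the invariant factors of ∂_1 are all 1, so H_0 = Z^2.
  H_1: rank ker ∂_1 − rank ∂_2 = (27 − 10) − 17 = 0, and ∂_2 has invariant factor 2 > 1, so H_1 = Z/2.
  H_2: rank ker ∂_2 − rank ∂_3 = (18 − 17) − 0 = 1, and there is no ∂_3, so H_2 = Z.

As a check, the Euler characteristic is 12 − 27 + 18 = 3, which agrees with 2 − 0 + 1 = 3.

Hence the Betti numbers are b_0 = 2, b_1 = 0, b_2 = 1.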